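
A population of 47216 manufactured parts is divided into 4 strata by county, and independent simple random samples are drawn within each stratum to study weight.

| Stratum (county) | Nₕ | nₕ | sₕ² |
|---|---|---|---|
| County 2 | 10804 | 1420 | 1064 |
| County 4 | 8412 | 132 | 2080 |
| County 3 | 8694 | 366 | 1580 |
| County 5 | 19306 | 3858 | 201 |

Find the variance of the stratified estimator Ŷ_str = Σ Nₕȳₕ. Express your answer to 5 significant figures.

Var(Ŷ_str) = Σₕ Nₕ²(1 − fₕ)sₕ²/nₕ.
County 2: 10804²·(1 − 1420/10804)·1064/1420 = 7.5967154 × 10^7.
County 4: 8412²·(1 − 132/8412)·2080/132 = 1.0975366 × 10^9.
County 3: 8694²·(1 − 366/8694)·1580/366 = 3.1256213 × 10^8.
County 5: 19306²·(1 − 3858/19306)·201/3858 = 1.5538117 × 10^7.
Sum = 1.501604 × 10^9.

1.5016 × 10^9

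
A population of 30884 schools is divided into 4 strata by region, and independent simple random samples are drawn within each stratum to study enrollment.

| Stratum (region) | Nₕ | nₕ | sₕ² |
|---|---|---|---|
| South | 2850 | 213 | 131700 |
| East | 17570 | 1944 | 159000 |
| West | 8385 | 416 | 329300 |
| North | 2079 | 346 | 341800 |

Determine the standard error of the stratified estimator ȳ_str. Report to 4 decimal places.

Var(ȳ_str) = Σₕ Wₕ²(1 − fₕ)sₕ²/nₕ with Wₕ = Nₕ/N, N = 30884.
South: Wₕ = 0.09228079; term = 0.09228079²·(1 − 0.07473684)·131700/213 = 4.8718519.
East: Wₕ = 0.56890299; term = 0.56890299²·(1 − 0.11064314)·159000/1944 = 23.542542.
West: Wₕ = 0.27149981; term = 0.27149981²·(1 − 0.04961240)·329300/416 = 55.45468.
North: Wₕ = 0.06731641; term = 0.06731641²·(1 − 0.16642617)·341800/346 = 3.7314869.
Sum = 87.600561.
SE = √(87.600561) = 9.3595.

9.3595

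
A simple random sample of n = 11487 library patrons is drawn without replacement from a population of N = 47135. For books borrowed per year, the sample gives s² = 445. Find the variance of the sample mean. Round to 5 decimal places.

0.02930

Under SRS without replacement, Var(ȳ) = (1 − f)·s²/n with f = n/N = 11487/47135 = 0.24370425.
Var(ȳ) = (1 − 0.24370425)·445/11487 = 0.75629575·0.038739445 = 0.029298477.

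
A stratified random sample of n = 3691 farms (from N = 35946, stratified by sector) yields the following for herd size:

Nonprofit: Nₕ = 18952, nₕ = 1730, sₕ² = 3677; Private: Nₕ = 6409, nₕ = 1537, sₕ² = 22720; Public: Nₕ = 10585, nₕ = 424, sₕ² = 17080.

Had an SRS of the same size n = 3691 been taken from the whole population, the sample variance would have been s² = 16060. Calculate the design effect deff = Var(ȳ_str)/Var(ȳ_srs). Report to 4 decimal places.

Var(ȳ_str) = Σ Wₕ²(1−fₕ)sₕ²/nₕ with Wₕ = Nₕ/35946:
  Nonprofit: (18952/35946)²·(1−1730/18952)·3677/1730 = 0.53688963
  Private: (6409/35946)²·(1−1537/6409)·22720/1537 = 0.35721597
  Public: (10585/35946)²·(1−424/10585)·17080/424 = 3.353113
  → Var(ȳ_str) = 4.2472186.
Var(ȳ_srs) = (1 − 3691/35946)·16060/3691 = 3.9043431.
deff = 4.2472186 / 3.9043431 = 1.0878.

1.0878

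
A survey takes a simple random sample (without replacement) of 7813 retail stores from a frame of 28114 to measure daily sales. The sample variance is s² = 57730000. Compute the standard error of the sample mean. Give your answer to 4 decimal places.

Under SRS without replacement, Var(ȳ) = (1 − f)·s²/n with f = n/N = 7813/28114 = 0.27790425.
Var(ȳ) = (1 − 0.27790425)·57730000/7813 = 0.72209575·7388.9671 = 5335.5418.
SE(ȳ) = √(5335.5418) = 73.0448.

73.0448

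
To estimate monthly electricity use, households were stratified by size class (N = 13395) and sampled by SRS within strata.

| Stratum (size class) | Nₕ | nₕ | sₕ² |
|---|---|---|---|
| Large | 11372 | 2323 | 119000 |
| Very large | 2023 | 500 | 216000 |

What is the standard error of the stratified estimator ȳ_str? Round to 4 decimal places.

6.0661

Var(ȳ_str) = Σₕ Wₕ²(1 − fₕ)sₕ²/nₕ with Wₕ = Nₕ/N, N = 13395.
Large: Wₕ = 0.84897350; term = 0.84897350²·(1 − 0.20427365)·119000/2323 = 29.379862.
Very large: Wₕ = 0.15102650; term = 0.15102650²·(1 − 0.24715769)·216000/500 = 7.4181241.
Sum = 36.797986.
SE = √(36.797986) = 6.0661.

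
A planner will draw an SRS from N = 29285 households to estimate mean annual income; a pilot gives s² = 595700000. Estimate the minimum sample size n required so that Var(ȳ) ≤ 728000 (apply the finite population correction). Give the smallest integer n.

797

Without fpc, n₀ = s²/D = 595700000/728000 = 818.2692.
With fpc, (1 − n/N)·s²/n ≤ D requires n ≥ n₀/(1 + n₀/N) = 818.2692/(1 + 818.2692/29285) = 796.0269.
Rounding up, n = 797.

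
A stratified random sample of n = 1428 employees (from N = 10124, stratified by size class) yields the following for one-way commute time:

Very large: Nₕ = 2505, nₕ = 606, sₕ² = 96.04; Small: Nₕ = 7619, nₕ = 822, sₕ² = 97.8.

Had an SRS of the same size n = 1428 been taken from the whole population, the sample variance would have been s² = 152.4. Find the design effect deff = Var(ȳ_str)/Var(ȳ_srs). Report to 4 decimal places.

0.7360

Var(ȳ_str) = Σ Wₕ²(1−fₕ)sₕ²/nₕ with Wₕ = Nₕ/10124:
  Very large: (2505/10124)²·(1−606/2505)·96.04/606 = 0.007355428
  Small: (7619/10124)²·(1−822/7619)·97.8/822 = 0.06011433
  → Var(ȳ_str) = 0.067469758.
Var(ȳ_srs) = (1 − 1428/10124)·152.4/1428 = 0.09166935.
deff = 0.067469758 / 0.09166935 = 0.7360.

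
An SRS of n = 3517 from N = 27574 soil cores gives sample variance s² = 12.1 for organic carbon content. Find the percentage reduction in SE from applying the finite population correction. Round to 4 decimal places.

6.5948

f = n/N = 3517/27574 = 0.12754769.
SE_no-fpc = √(s²/n) = 0.058655197; SE_fpc = √((1−f)s²/n) = 0.054786978.
Ratio = √(1−f) = 0.93405156. Reduction = 100·(1 − 0.93405156) = 6.5948%.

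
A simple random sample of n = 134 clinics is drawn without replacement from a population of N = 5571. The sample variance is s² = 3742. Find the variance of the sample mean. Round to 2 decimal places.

Under SRS without replacement, Var(ȳ) = (1 − f)·s²/n with f = n/N = 134/5571 = 0.02405313.
Var(ȳ) = (1 − 0.02405313)·3742/134 = 0.97594687·27.925373 = 27.25368.

27.25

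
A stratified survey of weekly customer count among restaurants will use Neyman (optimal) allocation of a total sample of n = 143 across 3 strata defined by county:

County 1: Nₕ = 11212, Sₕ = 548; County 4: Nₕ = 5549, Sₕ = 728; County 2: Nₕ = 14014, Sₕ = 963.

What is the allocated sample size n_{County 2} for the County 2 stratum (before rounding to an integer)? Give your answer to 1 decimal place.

Neyman allocation: nₕ = n·NₕSₕ / Σⱼ NⱼSⱼ.
Σ NⱼSⱼ = 11212·548 + 5549·728 + 14014·963 = 2.367933 × 10^7.
n_{County 2} = 143·14014·963 / (2.367933 × 10^7) = 81.5.

81.5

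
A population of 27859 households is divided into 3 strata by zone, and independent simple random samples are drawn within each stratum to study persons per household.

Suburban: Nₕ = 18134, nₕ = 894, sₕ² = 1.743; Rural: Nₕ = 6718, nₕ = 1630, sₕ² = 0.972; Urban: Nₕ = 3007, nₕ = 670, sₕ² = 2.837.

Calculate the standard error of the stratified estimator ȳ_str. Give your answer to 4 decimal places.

Var(ȳ_str) = Σₕ Wₕ²(1 − fₕ)sₕ²/nₕ with Wₕ = Nₕ/N, N = 27859.
Suburban: Wₕ = 0.65092071; term = 0.65092071²·(1 − 0.04929966)·1.743/894 = 7.8534357 × 10^-4.
Rural: Wₕ = 0.24114290; term = 0.24114290²·(1 − 0.24263174)·0.972/1630 = 2.6262418 × 10^-5.
Urban: Wₕ = 0.10793639; term = 0.10793639²·(1 − 0.22281344)·2.837/670 = 3.8339428 × 10^-5.
Sum = 8.4994542 × 10^-4.
SE = √(8.4994542 × 10^-4) = 0.0292.

0.0292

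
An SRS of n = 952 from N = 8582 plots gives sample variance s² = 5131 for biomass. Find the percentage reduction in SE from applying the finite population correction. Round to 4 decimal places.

f = n/N = 952/8582 = 0.11092985.
SE_no-fpc = √(s²/n) = 2.321574; SE_fpc = √((1−f)s²/n) = 2.1890241.
Ratio = √(1−f) = 0.94290516. Reduction = 100·(1 − 0.94290516) = 5.7095%.

5.7095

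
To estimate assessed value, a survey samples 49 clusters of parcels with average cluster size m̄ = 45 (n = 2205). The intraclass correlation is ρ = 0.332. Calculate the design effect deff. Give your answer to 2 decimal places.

15.61

deff = 1 + (45 − 1)·0.332 = 1 + 14.608 = 15.608.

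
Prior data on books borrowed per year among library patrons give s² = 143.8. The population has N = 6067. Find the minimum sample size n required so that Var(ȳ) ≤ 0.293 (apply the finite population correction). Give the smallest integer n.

Without fpc, n₀ = s²/D = 143.8/0.293 = 490.7850.
With fpc, (1 − n/N)·s²/n ≤ D requires n ≥ n₀/(1 + n₀/N) = 490.7850/(1 + 490.7850/6067) = 454.0546.
Rounding up, n = 455.

455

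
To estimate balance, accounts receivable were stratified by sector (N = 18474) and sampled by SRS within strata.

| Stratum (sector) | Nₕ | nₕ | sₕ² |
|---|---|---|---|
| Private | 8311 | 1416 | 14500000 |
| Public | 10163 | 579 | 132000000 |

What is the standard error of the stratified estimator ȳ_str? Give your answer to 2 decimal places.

Var(ȳ_str) = Σₕ Wₕ²(1 − fₕ)sₕ²/nₕ with Wₕ = Nₕ/N, N = 18474.
Private: Wₕ = 0.44987550; term = 0.44987550²·(1 − 0.17037661)·14500000/1416 = 1719.3743.
Public: Wₕ = 0.55012450; term = 0.55012450²·(1 − 0.05697137)·132000000/579 = 65064.219.
Sum = 66783.593.
SE = √(66783.593) = 258.43.

258.43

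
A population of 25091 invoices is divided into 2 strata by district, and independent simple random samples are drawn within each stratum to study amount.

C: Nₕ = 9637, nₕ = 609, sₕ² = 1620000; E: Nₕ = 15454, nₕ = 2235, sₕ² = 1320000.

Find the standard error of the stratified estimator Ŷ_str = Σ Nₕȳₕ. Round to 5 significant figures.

593370

Var(Ŷ_str) = Σₕ Nₕ²(1 − fₕ)sₕ²/nₕ.
C: 9637²·(1 − 609/9637)·1620000/609 = 2.3143612 × 10^11.
E: 15454²·(1 − 2235/15454)·1320000/2235 = 1.2065239 × 10^11.
Sum = 3.5208851 × 10^11.
SE = √(3.5208851 × 10^11) = 593370.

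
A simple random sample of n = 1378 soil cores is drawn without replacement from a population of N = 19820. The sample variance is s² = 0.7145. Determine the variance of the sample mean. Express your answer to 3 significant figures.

4.82 × 10^-4

Under SRS without replacement, Var(ȳ) = (1 − f)·s²/n with f = n/N = 1378/19820 = 0.06952573.
Var(ȳ) = (1 − 0.06952573)·0.7145/1378 = 0.93047427·5.1850508 × 10^-4 = 4.8245563 × 10^-4.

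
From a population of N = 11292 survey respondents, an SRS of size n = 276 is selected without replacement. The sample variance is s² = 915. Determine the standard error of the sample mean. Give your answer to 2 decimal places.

1.80

Under SRS without replacement, Var(ȳ) = (1 − f)·s²/n with f = n/N = 276/11292 = 0.02444208.
Var(ȳ) = (1 − 0.02444208)·915/276 = 0.97555792·3.3152174 = 3.2341866.
SE(ȳ) = √(3.2341866) = 1.80.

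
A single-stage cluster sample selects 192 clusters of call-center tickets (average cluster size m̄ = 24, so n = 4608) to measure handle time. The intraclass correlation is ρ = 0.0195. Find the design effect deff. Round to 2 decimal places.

deff = 1 + (24 − 1)·0.0195 = 1 + 0.4485 = 1.4485.

1.45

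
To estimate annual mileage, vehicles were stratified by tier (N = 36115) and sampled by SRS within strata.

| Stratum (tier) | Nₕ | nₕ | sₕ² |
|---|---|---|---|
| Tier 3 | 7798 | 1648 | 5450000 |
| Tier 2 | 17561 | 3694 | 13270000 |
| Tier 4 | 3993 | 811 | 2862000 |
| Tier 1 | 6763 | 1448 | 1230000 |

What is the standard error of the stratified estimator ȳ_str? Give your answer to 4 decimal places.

29.1563

Var(ȳ_str) = Σₕ Wₕ²(1 − fₕ)sₕ²/nₕ with Wₕ = Nₕ/N, N = 36115.
Tier 3: Wₕ = 0.21592136; term = 0.21592136²·(1 − 0.21133624)·5450000/1648 = 121.59687.
Tier 2: Wₕ = 0.48625225; term = 0.48625225²·(1 − 0.21035249)·13270000/3694 = 670.70347.
Tier 4: Wₕ = 0.11056348; term = 0.11056348²·(1 − 0.20310543)·2862000/811 = 34.3774.
Tier 1: Wₕ = 0.18726291; term = 0.18726291²·(1 − 0.21410617)·1230000/1448 = 23.410138.
Sum = 850.08788.
SE = √(850.08788) = 29.1563.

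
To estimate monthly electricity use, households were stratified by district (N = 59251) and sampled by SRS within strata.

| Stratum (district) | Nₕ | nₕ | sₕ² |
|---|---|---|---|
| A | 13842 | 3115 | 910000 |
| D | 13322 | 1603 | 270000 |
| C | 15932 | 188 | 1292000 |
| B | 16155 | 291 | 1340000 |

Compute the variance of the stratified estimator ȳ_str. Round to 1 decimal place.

847.0

Var(ȳ_str) = Σₕ Wₕ²(1 − fₕ)sₕ²/nₕ with Wₕ = Nₕ/N, N = 59251.
A: Wₕ = 0.23361631; term = 0.23361631²·(1 − 0.22503973)·910000/3115 = 12.35575.
D: Wₕ = 0.22484009; term = 0.22484009²·(1 − 0.12032728)·270000/1603 = 7.4902939.
C: Wₕ = 0.26888998; term = 0.26888998²·(1 − 0.01180015)·1292000/188 = 491.01943.
B: Wₕ = 0.27265363; term = 0.27265363²·(1 − 0.01801300)·1340000/291 = 336.15541.
Sum = 847.02088.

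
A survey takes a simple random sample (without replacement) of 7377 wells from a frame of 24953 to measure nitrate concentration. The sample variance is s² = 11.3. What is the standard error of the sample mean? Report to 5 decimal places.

Under SRS without replacement, Var(ȳ) = (1 − f)·s²/n with f = n/N = 7377/24953 = 0.29563580.
Var(ȳ) = (1 − 0.29563580)·11.3/7377 = 0.70436420·0.001531788 = 0.0010789366.
SE(ȳ) = √(0.0010789366) = 0.03285.

0.03285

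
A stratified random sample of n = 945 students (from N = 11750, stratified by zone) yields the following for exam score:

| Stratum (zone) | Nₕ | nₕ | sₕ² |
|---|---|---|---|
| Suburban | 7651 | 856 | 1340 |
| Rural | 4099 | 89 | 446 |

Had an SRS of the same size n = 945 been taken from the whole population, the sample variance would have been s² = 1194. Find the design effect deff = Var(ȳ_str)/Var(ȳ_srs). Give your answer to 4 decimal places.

Var(ȳ_str) = Σ Wₕ²(1−fₕ)sₕ²/nₕ with Wₕ = Nₕ/11750:
  Suburban: (7651/11750)²·(1−856/7651)·1340/856 = 0.5894717
  Rural: (4099/11750)²·(1−89/4099)·446/89 = 0.59661121
  → Var(ȳ_str) = 1.1860829.
Var(ȳ_srs) = (1 − 945/11750)·1194/945 = 1.161875.
deff = 1.1860829 / 1.161875 = 1.0208.

1.0208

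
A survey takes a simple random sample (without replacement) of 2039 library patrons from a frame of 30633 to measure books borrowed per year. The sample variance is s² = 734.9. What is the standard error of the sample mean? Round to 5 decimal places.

Under SRS without replacement, Var(ȳ) = (1 − f)·s²/n with f = n/N = 2039/30633 = 0.06656220.
Var(ȳ) = (1 − 0.06656220)·734.9/2039 = 0.93343780·0.36042178 = 0.33643131.
SE(ȳ) = √(0.33643131) = 0.58003.

0.58003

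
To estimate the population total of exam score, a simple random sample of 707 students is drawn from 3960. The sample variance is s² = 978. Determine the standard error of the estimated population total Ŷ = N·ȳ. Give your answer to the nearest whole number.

4221

Var(Ŷ) = N²·Var(ȳ) = N²·(1 − n/N)·s²/n.
f = 707/3960 = 0.17853535; Var(ȳ) = 0.82146465·978/707 = 1.1363401.
Var(Ŷ) = 3960² · 1.1363401 = 1.7819631 × 10^7.
SE(Ŷ) = √(1.7819631 × 10^7) = 4221.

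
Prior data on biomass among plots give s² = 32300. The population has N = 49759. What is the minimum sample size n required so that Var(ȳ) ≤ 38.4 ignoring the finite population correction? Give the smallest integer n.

842

Without fpc, n₀ = s²/D = 32300/38.4 = 841.1458.
Rounding up, n = 842.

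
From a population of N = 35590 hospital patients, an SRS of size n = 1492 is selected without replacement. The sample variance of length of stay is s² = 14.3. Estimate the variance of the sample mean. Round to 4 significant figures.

Under SRS without replacement, Var(ȳ) = (1 − f)·s²/n with f = n/N = 1492/35590 = 0.04192189.
Var(ȳ) = (1 − 0.04192189)·14.3/1492 = 0.95807811·0.0095844504 = 0.0091826521.

0.009183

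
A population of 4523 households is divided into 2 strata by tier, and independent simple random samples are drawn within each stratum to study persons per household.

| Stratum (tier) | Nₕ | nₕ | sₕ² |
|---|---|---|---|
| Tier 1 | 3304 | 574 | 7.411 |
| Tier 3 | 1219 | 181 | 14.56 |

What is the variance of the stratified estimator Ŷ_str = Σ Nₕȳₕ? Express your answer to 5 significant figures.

218240

Var(Ŷ_str) = Σₕ Nₕ²(1 − fₕ)sₕ²/nₕ.
Tier 1: 3304²·(1 − 574/3304)·7.411/574 = 116457.54.
Tier 3: 1219²·(1 − 181/1219)·14.56/181 = 101785.02.
Sum = 218242.56.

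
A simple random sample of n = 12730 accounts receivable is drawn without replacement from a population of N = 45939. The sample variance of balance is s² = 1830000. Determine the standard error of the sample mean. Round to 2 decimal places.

10.19

Under SRS without replacement, Var(ȳ) = (1 − f)·s²/n with f = n/N = 12730/45939 = 0.27710660.
Var(ȳ) = (1 − 0.27710660)·1830000/12730 = 0.72289340·143.75491 = 103.91948.
SE(ȳ) = √(103.91948) = 10.19.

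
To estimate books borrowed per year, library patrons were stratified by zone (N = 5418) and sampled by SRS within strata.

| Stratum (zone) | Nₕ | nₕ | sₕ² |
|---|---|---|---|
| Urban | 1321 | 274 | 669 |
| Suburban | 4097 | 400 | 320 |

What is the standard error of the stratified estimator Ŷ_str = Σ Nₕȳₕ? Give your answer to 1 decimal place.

3936.3

Var(Ŷ_str) = Σₕ Nₕ²(1 − fₕ)sₕ²/nₕ.
Urban: 1321²·(1 − 274/1321)·669/274 = 3.3769533 × 10^6.
Suburban: 4097²·(1 − 400/4097)·320/400 = 1.2117287 × 10^7.
Sum = 1.549424 × 10^7.
SE = √(1.549424 × 10^7) = 3936.3.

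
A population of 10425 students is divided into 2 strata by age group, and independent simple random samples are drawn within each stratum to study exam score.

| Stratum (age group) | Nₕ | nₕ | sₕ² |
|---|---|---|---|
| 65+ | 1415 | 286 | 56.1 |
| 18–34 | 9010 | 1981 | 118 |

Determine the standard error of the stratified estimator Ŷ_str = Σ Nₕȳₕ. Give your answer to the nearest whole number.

Var(Ŷ_str) = Σₕ Nₕ²(1 − fₕ)sₕ²/nₕ.
65+: 1415²·(1 − 286/1415)·56.1/286 = 313362.63.
18–34: 9010²·(1 − 1981/9010)·118/1981 = 3.7723838 × 10^6.
Sum = 4.0857464 × 10^6.
SE = √(4.0857464 × 10^6) = 2021.

2021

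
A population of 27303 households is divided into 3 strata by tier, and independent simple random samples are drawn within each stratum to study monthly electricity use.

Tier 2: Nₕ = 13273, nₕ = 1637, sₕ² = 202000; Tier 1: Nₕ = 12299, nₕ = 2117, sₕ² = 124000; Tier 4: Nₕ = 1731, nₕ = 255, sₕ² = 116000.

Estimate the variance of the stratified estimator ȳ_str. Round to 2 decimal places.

Var(ȳ_str) = Σₕ Wₕ²(1 − fₕ)sₕ²/nₕ with Wₕ = Nₕ/N, N = 27303.
Tier 2: Wₕ = 0.48613705; term = 0.48613705²·(1 − 0.12333308)·202000/1637 = 25.565528.
Tier 1: Wₕ = 0.45046332; term = 0.45046332²·(1 − 0.17212782)·124000/2117 = 9.8397255.
Tier 4: Wₕ = 0.06339963; term = 0.06339963²·(1 − 0.14731369)·116000/255 = 1.5591234.
Sum = 36.964377.

36.96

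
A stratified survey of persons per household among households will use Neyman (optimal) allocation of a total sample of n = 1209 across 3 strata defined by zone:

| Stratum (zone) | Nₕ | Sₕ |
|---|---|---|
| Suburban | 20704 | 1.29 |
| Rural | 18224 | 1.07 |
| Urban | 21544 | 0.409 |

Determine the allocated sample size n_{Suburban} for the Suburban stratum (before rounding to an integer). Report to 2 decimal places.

Neyman allocation: nₕ = n·NₕSₕ / Σⱼ NⱼSⱼ.
Σ NⱼSⱼ = 20704·1.29 + 18224·1.07 + 21544·0.409 = 55019.336.
n_{Suburban} = 1209·20704·1.29 / 55019.336 = 586.89.

586.89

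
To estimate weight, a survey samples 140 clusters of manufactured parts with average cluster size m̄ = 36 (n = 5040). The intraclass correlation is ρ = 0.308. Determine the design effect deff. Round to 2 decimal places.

deff = 1 + (36 − 1)·0.308 = 1 + 10.78 = 11.78.

11.78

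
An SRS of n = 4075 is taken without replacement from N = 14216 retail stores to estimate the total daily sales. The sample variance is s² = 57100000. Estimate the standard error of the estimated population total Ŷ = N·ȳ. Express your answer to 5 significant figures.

Var(Ŷ) = N²·Var(ȳ) = N²·(1 − n/N)·s²/n.
f = 4075/14216 = 0.28664885; Var(ȳ) = 0.71335115·57100000/4075 = 9995.6689.
Var(Ŷ) = 14216² · 9995.6689 = 2.0200713 × 10^12.
SE(Ŷ) = √(2.0200713 × 10^12) = 1.4213 × 10^6.

1.4213 × 10^6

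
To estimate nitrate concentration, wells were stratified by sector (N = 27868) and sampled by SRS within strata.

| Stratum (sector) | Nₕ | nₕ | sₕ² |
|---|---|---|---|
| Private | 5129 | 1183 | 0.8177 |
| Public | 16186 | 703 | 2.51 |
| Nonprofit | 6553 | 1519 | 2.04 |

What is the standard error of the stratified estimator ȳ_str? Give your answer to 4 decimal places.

0.0350

Var(ȳ_str) = Σₕ Wₕ²(1 − fₕ)sₕ²/nₕ with Wₕ = Nₕ/N, N = 27868.
Private: Wₕ = 0.18404622; term = 0.18404622²·(1 − 0.23064925)·0.8177/1183 = 1.8013057 × 10^-5.
Public: Wₕ = 0.58080953; term = 0.58080953²·(1 − 0.04343260)·2.51/703 = 0.0011521299.
Nonprofit: Wₕ = 0.23514425; term = 0.23514425²·(1 − 0.23180223)·2.04/1519 = 5.7044551 × 10^-5.
Sum = 0.0012271875.
SE = √(0.0012271875) = 0.0350.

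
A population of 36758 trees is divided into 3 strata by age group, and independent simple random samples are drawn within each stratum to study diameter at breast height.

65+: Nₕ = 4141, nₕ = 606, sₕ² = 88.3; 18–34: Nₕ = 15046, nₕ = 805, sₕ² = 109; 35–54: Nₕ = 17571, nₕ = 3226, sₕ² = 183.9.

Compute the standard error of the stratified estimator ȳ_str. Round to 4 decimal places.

0.1835

Var(ȳ_str) = Σₕ Wₕ²(1 − fₕ)sₕ²/nₕ with Wₕ = Nₕ/N, N = 36758.
65+: Wₕ = 0.11265575; term = 0.11265575²·(1 − 0.14634146)·88.3/606 = 0.001578625.
18–34: Wₕ = 0.40932586; term = 0.40932586²·(1 − 0.05350259)·109/805 = 0.021472787.
35–54: Wₕ = 0.47801839; term = 0.47801839²·(1 − 0.18359797)·183.9/3226 = 0.010634343.
Sum = 0.033685755.
SE = √(0.033685755) = 0.1835.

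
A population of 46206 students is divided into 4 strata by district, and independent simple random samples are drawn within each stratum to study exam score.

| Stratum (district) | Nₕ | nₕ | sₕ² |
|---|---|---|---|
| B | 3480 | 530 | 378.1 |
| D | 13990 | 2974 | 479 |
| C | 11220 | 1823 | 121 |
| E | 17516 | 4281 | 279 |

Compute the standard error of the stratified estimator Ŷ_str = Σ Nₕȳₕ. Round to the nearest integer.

Var(Ŷ_str) = Σₕ Nₕ²(1 − fₕ)sₕ²/nₕ.
B: 3480²·(1 − 530/3480)·378.1/530 = 7.3237257 × 10^6.
D: 13990²·(1 − 2974/13990)·479/2974 = 2.4821967 × 10^7.
C: 11220²·(1 − 1823/11220)·121/1823 = 6.9981103 × 10^6.
E: 17516²·(1 − 4281/17516)·279/4281 = 1.5108379 × 10^7.
Sum = 5.4252182 × 10^7.
SE = √(5.4252182 × 10^7) = 7366.

7366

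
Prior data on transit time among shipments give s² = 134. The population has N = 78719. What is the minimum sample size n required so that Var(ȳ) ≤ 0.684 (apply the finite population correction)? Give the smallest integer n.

Without fpc, n₀ = s²/D = 134/0.684 = 195.9064.
With fpc, (1 − n/N)·s²/n ≤ D requires n ≥ n₀/(1 + n₀/N) = 195.9064/(1 + 195.9064/78719) = 195.4201.
Rounding up, n = 196.

196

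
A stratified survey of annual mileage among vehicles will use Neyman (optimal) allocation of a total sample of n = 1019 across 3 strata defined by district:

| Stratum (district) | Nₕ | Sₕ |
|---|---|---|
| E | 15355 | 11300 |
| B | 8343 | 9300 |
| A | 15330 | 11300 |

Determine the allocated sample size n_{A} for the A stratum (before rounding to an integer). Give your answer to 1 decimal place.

416.0

Neyman allocation: nₕ = n·NₕSₕ / Σⱼ NⱼSⱼ.
Σ NⱼSⱼ = 15355·11300 + 8343·9300 + 15330·11300 = 4.243304 × 10^8.
n_{A} = 1019·15330·11300 / (4.243304 × 10^8) = 416.0.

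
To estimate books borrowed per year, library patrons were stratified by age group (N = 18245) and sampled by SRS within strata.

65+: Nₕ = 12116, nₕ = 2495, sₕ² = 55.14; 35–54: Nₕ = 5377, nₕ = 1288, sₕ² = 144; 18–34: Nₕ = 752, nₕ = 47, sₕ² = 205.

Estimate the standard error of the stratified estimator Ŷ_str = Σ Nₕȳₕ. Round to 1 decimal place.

Var(Ŷ_str) = Σₕ Nₕ²(1 − fₕ)sₕ²/nₕ.
65+: 12116²·(1 − 2495/12116)·55.14/2495 = 2.576177 × 10^6.
35–54: 5377²·(1 − 1288/5377)·144/1288 = 2.4581239 × 10^6.
18–34: 752²·(1 − 47/752)·205/47 = 2.3124 × 10^6.
Sum = 7.3467009 × 10^6.
SE = √(7.3467009 × 10^6) = 2710.5.

2710.5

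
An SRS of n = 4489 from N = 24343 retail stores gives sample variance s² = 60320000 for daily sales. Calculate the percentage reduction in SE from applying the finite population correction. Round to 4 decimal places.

9.6898

f = n/N = 4489/24343 = 0.18440619.
SE_no-fpc = √(s²/n) = 115.91933; SE_fpc = √((1−f)s²/n) = 104.68702.
Ratio = √(1−f) = 0.90310232. Reduction = 100·(1 − 0.90310232) = 9.6898%.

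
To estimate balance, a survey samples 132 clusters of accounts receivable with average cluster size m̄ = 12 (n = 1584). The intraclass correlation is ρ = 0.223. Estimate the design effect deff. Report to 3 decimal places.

3.453

deff = 1 + (12 − 1)·0.223 = 1 + 2.453 = 3.453.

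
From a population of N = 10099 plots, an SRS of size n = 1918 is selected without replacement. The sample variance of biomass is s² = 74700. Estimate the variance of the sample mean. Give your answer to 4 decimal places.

Under SRS without replacement, Var(ȳ) = (1 − f)·s²/n with f = n/N = 1918/10099 = 0.18991979.
Var(ȳ) = (1 − 0.18991979)·74700/1918 = 0.81008021·38.94682 = 31.550048.

31.5500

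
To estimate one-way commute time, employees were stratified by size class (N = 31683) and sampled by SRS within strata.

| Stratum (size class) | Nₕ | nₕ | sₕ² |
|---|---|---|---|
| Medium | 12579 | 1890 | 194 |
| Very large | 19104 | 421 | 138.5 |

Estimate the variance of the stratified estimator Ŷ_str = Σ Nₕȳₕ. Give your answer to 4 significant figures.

Var(Ŷ_str) = Σₕ Nₕ²(1 − fₕ)sₕ²/nₕ.
Medium: 12579²·(1 − 1890/12579)·194/1890 = 1.3801399 × 10^7.
Very large: 19104²·(1 − 421/19104)·138.5/421 = 1.1741906 × 10^8.
Sum = 1.3122046 × 10^8.

1.312 × 10^8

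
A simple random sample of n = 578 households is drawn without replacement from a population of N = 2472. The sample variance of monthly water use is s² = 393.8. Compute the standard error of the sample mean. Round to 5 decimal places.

0.72250

Under SRS without replacement, Var(ȳ) = (1 − f)·s²/n with f = n/N = 578/2472 = 0.23381877.
Var(ȳ) = (1 − 0.23381877)·393.8/578 = 0.76618123·0.68131488 = 0.52201067.
SE(ȳ) = √(0.52201067) = 0.72250.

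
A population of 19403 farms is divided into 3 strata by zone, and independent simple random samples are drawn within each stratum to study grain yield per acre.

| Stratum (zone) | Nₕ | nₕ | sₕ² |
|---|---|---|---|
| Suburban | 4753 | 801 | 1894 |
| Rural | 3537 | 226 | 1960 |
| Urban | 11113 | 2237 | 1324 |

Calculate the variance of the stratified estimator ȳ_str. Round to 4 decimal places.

Var(ȳ_str) = Σₕ Wₕ²(1 − fₕ)sₕ²/nₕ with Wₕ = Nₕ/N, N = 19403.
Suburban: Wₕ = 0.24496212; term = 0.24496212²·(1 − 0.16852514)·1894/801 = 0.11797621.
Rural: Wₕ = 0.18229140; term = 0.18229140²·(1 − 0.06389596)·1960/226 = 0.26977649.
Urban: Wₕ = 0.57274648; term = 0.57274648²·(1 − 0.20129578)·1324/2237 = 0.1550718.
Sum = 0.5428245.

0.5428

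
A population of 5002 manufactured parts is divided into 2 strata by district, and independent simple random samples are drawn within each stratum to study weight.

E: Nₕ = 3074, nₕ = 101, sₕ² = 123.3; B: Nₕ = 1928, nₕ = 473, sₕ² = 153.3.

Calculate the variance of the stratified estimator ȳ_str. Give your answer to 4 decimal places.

Var(ȳ_str) = Σₕ Wₕ²(1 − fₕ)sₕ²/nₕ with Wₕ = Nₕ/N, N = 5002.
E: Wₕ = 0.61455418; term = 0.61455418²·(1 − 0.03285621)·123.3/101 = 0.44591605.
B: Wₕ = 0.38544582; term = 0.38544582²·(1 − 0.24533195)·153.3/473 = 0.036338221.
Sum = 0.48225427.

0.4823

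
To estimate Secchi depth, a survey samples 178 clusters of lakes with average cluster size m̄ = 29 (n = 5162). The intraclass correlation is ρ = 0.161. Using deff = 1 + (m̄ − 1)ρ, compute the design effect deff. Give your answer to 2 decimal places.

5.51

deff = 1 + (29 − 1)·0.161 = 1 + 4.508 = 5.508.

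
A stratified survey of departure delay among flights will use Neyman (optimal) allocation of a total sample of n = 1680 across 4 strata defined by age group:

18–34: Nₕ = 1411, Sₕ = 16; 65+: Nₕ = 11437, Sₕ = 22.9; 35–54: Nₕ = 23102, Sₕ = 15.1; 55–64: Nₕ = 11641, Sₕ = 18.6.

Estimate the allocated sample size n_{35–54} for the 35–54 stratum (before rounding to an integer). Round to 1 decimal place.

689.6

Neyman allocation: nₕ = n·NₕSₕ / Σⱼ NⱼSⱼ.
Σ NⱼSⱼ = 1411·16 + 11437·22.9 + 23102·15.1 + 11641·18.6 = 849846.1.
n_{35–54} = 1680·23102·15.1 / 849846.1 = 689.6.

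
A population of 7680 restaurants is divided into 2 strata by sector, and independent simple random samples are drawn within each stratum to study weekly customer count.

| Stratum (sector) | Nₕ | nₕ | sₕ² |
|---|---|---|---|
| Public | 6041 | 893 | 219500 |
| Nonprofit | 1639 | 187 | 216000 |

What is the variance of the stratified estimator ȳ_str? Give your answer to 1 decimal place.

Var(ȳ_str) = Σₕ Wₕ²(1 − fₕ)sₕ²/nₕ with Wₕ = Nₕ/N, N = 7680.
Public: Wₕ = 0.78658854; term = 0.78658854²·(1 − 0.14782321)·219500/893 = 129.60089.
Nonprofit: Wₕ = 0.21341146; term = 0.21341146²·(1 − 0.11409396)·216000/187 = 46.605296.
Sum = 176.20619.

176.2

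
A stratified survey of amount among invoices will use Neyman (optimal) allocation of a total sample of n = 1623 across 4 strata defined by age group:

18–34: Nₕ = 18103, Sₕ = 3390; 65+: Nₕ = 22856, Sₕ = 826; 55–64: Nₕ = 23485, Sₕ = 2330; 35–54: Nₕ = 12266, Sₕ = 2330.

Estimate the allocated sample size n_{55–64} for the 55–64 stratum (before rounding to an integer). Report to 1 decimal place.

Neyman allocation: nₕ = n·NₕSₕ / Σⱼ NⱼSⱼ.
Σ NⱼSⱼ = 18103·3390 + 22856·826 + 23485·2330 + 12266·2330 = 1.6354806 × 10^8.
n_{55–64} = 1623·23485·2330 / (1.6354806 × 10^8) = 543.0.

543.0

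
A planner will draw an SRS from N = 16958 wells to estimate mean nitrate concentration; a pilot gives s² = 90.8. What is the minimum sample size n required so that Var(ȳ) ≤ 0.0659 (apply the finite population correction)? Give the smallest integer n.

Without fpc, n₀ = s²/D = 90.8/0.0659 = 1377.8452.
With fpc, (1 − n/N)·s²/n ≤ D requires n ≥ n₀/(1 + n₀/N) = 1377.8452/(1 + 1377.8452/16958) = 1274.3072.
Rounding up, n = 1275.

1275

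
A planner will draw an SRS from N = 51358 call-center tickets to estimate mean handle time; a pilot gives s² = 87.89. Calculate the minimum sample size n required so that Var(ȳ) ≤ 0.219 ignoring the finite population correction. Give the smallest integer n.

402

Without fpc, n₀ = s²/D = 87.89/0.219 = 401.3242.
Rounding up, n = 402.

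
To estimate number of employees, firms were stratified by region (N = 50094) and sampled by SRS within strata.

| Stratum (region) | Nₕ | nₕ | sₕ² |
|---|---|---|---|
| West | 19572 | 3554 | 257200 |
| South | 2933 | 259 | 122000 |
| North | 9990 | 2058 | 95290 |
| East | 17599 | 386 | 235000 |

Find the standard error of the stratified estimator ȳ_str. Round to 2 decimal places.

Var(ȳ_str) = Σₕ Wₕ²(1 − fₕ)sₕ²/nₕ with Wₕ = Nₕ/N, N = 50094.
West: Wₕ = 0.39070547; term = 0.39070547²·(1 − 0.18158594)·257200/3554 = 9.0411904.
South: Wₕ = 0.05854993; term = 0.05854993²·(1 − 0.08830549)·122000/259 = 1.4721841.
North: Wₕ = 0.19942508; term = 0.19942508²·(1 − 0.20600601)·95290/2058 = 1.4621056.
East: Wₕ = 0.35131952; term = 0.35131952²·(1 − 0.02193306)·235000/386 = 73.494306.
Sum = 85.469786.
SE = √(85.469786) = 9.24.

9.24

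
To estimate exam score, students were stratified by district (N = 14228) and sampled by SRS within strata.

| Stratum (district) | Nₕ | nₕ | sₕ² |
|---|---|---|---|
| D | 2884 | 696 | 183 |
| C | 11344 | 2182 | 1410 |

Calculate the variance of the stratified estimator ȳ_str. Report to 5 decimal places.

Var(ȳ_str) = Σₕ Wₕ²(1 − fₕ)sₕ²/nₕ with Wₕ = Nₕ/N, N = 14228.
D: Wₕ = 0.20269890; term = 0.20269890²·(1 − 0.24133148)·183/696 = 0.0081959011.
C: Wₕ = 0.79730110; term = 0.79730110²·(1 − 0.19234838)·1410/2182 = 0.33176698.
Sum = 0.33996288.

0.33996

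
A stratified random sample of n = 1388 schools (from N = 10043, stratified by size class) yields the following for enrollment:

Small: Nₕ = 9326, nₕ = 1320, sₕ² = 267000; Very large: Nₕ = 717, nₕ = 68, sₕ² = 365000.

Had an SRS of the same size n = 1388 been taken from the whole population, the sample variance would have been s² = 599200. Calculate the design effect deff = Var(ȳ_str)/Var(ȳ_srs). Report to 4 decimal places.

0.4690

Var(ȳ_str) = Σ Wₕ²(1−fₕ)sₕ²/nₕ with Wₕ = Nₕ/10043:
  Small: (9326/10043)²·(1−1320/9326)·267000/1320 = 149.73434
  Very large: (717/10043)²·(1−68/717)·365000/68 = 24.764005
  → Var(ȳ_str) = 174.49835.
Var(ȳ_srs) = (1 − 1388/10043)·599200/1388 = 372.03684.
deff = 174.49835 / 372.03684 = 0.4690.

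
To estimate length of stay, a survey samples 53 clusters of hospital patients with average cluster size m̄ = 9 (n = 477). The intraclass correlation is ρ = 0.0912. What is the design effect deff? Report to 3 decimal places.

deff = 1 + (9 − 1)·0.0912 = 1 + 0.7296 = 1.7296.

1.730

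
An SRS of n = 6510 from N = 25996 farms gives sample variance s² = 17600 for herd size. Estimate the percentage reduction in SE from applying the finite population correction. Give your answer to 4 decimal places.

13.4219

f = n/N = 6510/25996 = 0.25042314.
SE_no-fpc = √(s²/n) = 1.6442424; SE_fpc = √((1−f)s²/n) = 1.4235539.
Ratio = √(1−f) = 0.86578107. Reduction = 100·(1 − 0.86578107) = 13.4219%.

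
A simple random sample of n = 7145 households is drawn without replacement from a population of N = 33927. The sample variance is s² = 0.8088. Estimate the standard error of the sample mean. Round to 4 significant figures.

Under SRS without replacement, Var(ȳ) = (1 − f)·s²/n with f = n/N = 7145/33927 = 0.21059923.
Var(ȳ) = (1 − 0.21059923)·0.8088/7145 = 0.78940077·1.1319804 × 10^-4 = 8.9358621 × 10^-5.
SE(ȳ) = √(8.9358621 × 10^-5) = 0.009453.

0.009453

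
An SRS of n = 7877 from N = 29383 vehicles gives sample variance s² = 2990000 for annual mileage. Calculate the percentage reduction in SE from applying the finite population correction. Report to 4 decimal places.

14.4477

f = n/N = 7877/29383 = 0.26808018.
SE_no-fpc = √(s²/n) = 19.48297; SE_fpc = √((1−f)s²/n) = 16.668132.
Ratio = √(1−f) = 0.85552313. Reduction = 100·(1 − 0.85552313) = 14.4477%.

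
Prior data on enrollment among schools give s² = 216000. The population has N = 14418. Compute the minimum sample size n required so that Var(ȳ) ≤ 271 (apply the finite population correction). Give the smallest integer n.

Without fpc, n₀ = s²/D = 216000/271 = 797.0480.
With fpc, (1 − n/N)·s²/n ≤ D requires n ≥ n₀/(1 + n₀/N) = 797.0480/(1 + 797.0480/14418) = 755.2942.
Rounding up, n = 756.

756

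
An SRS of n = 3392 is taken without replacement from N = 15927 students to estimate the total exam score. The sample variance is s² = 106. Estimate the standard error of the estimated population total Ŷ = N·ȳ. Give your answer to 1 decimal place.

2497.8

Var(Ŷ) = N²·Var(ȳ) = N²·(1 − n/N)·s²/n.
f = 3392/15927 = 0.21297168; Var(ȳ) = 0.78702832·106/3392 = 0.024594635.
Var(Ŷ) = 15927² · 0.024594635 = 6.2389046 × 10^6.
SE(Ŷ) = √(6.2389046 × 10^6) = 2497.8.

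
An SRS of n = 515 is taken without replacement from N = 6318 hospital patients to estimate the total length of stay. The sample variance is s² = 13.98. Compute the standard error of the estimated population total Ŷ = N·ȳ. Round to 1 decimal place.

Var(Ŷ) = N²·Var(ȳ) = N²·(1 − n/N)·s²/n.
f = 515/6318 = 0.08151314; Var(ȳ) = 0.91848686·13.98/515 = 0.024932906.
Var(Ŷ) = 6318² · 0.024932906 = 995249.9.
SE(Ŷ) = √(995249.9) = 997.6.

997.6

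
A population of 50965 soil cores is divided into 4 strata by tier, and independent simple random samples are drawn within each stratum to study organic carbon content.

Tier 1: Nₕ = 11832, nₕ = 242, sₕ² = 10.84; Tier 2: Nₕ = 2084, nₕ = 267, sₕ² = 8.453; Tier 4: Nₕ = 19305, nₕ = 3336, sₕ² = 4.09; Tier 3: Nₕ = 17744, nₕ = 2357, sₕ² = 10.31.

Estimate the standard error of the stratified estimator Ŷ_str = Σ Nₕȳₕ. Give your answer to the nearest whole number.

Var(Ŷ_str) = Σₕ Nₕ²(1 − fₕ)sₕ²/nₕ.
Tier 1: 11832²·(1 − 242/11832)·10.84/242 = 6.1426464 × 10^6.
Tier 2: 2084²·(1 − 267/2084)·8.453/267 = 119881.52.
Tier 4: 19305²·(1 − 3336/19305)·4.09/3336 = 377959.09.
Tier 3: 17744²·(1 − 2357/17744)·10.31/2357 = 1.1942756 × 10^6.
Sum = 7.8347626 × 10^6.
SE = √(7.8347626 × 10^6) = 2799.

2799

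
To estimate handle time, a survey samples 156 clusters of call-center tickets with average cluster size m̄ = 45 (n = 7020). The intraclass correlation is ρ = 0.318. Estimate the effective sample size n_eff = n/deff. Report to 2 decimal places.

deff = 1 + (45 − 1)·0.318 = 1 + 13.992 = 14.992.
n_eff = 7020 / 14.992 = 468.25.

468.25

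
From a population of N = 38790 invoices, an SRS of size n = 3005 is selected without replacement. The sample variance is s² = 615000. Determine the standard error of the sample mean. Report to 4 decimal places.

13.7406

Under SRS without replacement, Var(ȳ) = (1 − f)·s²/n with f = n/N = 3005/38790 = 0.07746842.
Var(ȳ) = (1 − 0.07746842)·615000/3005 = 0.92253158·204.6589 = 188.8043.
SE(ȳ) = √(188.8043) = 13.7406.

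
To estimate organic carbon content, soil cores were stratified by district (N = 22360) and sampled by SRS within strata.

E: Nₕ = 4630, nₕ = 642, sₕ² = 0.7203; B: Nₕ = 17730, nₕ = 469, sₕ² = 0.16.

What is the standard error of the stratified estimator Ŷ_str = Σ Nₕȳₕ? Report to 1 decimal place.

Var(Ŷ_str) = Σₕ Nₕ²(1 − fₕ)sₕ²/nₕ.
E: 4630²·(1 − 642/4630)·0.7203/642 = 20716.411.
B: 17730²·(1 − 469/17730)·0.16/469 = 104405.13.
Sum = 125121.54.
SE = √(125121.54) = 353.7.

353.7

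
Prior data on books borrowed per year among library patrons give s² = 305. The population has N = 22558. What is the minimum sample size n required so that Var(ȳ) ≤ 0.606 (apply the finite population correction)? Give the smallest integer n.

Without fpc, n₀ = s²/D = 305/0.606 = 503.3003.
With fpc, (1 − n/N)·s²/n ≤ D requires n ≥ n₀/(1 + n₀/N) = 503.3003/(1 + 503.3003/22558) = 492.3160.
Rounding up, n = 493.

493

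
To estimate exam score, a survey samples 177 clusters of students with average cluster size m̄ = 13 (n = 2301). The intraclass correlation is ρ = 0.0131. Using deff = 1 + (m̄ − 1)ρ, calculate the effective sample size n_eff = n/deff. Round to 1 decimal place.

1988.4

deff = 1 + (13 − 1)·0.0131 = 1 + 0.1572 = 1.1572.
n_eff = 2301 / 1.1572 = 1988.4.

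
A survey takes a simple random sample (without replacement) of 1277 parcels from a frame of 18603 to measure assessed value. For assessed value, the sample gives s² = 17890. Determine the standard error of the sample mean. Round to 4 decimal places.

Under SRS without replacement, Var(ȳ) = (1 − f)·s²/n with f = n/N = 1277/18603 = 0.06864484.
Var(ȳ) = (1 − 0.06864484)·17890/1277 = 0.93135516·14.009397 = 13.047724.
SE(ȳ) = √(13.047724) = 3.6122.

3.6122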